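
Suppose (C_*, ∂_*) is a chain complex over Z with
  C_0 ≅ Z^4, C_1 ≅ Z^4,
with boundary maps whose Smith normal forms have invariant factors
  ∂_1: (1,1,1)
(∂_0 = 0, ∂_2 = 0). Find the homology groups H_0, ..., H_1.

H_0 ≅ Z,  H_1 ≅ Z.

H_0: b_0 = 4 − 0 − 3 = 1; torsion from ∂_1 factors > 1: none. So H_0 ≅ Z.
H_1: b_1 = 4 − 3 − 0 = 1; torsion from ∂_2 factors > 1: none. So H_1 ≅ Z.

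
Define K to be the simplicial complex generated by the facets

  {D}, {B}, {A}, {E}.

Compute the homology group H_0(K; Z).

Fix the vertex order A < B < D < E and write every simplex with vertices in increasing order. Then dim K = 0 and the simplices of K are:

  0-simplices (4): A, B, D, E

Hence C_0 ≅ Z^4.

Computing H_k = (kernel of ∂_k) / (image of ∂_{k+1}):

  H_0: rank C_0 − rank ∂_1 = 4 − 0 = 4, and there is no ∂_1, so H_0 ≅ Z^4.

(K is a triangulation of a set of 4 points.)

H_0 ≅ Z^4.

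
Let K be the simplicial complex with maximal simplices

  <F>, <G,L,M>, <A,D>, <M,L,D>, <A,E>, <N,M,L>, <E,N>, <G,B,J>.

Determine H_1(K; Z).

H_1 ≅ Z.

We work with the vertex ordering A < B < D < E < F < G < J < L < M < N. The simplices of K, each written with vertices in increasing order, are:

  0-simplices (10): A, B, D, E, F, G, J, L, M, N
  1-simplices (13): AD, AE, BG, BJ, DL, DM, EN, GJ, GL, GM, LM, LN, MN
  2-simplices (4): BGJ, DLM, GLM, LMN

so the chain groups are C_0 ≅ Z^10, C_1 ≅ Z^13, C_2 ≅ Z^4.

Boundary ∂_1: C_1 → C_0 sends each edge [p,q] (with p < q) to q − p. For instance
  ∂GJ = J − G.
The resulting 10×13 matrix has rank 8, and its Smith normal form has invariant factors (1,1,1,1,1,1,1,1).

Boundary ∂_2: C_2 → C_1 sends each 2-simplex [p,q,r] to [q,r] − [p,r] + [p,q]. For instance
  ∂LMN = MN − LN + LM,
  ∂BGJ = GJ − BJ + BG.
The resulting 13×4 matrix has rank 4, and its Smith normal form has invariant factors (1,1,1,1).

Computing H_k = (kernel of ∂_k) / (image of ∂_{k+1}):

  H_1: rank ker ∂_1 − rank ∂_2 = (13 − 8) − 4 = 1, and the invariant factors of ∂_2 are all 1, so H_1 ≅ Z.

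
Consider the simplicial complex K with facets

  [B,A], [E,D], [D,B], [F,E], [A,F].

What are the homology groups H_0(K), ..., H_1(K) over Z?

Take the total order A < B < D < E < F on the vertex set. Then K (dimension 1) consists of the simplices:

  0-simplices (5): A, B, D, E, F
  1-simplices (5): AB, AF, BD, DE, EF

so the chain groups are C_0 ≅ Z^5, C_1 ≅ Z^5.

The boundary map ∂_1: C_1 → C_0 maps an edge to its endpoints' difference, ∂[p,q] = q − p.
The resulting 5×5 matrix has rank 4, and its Smith normal form has invariant factors (1,1,1,1).

Now H_k = ker ∂_k / im ∂_{k+1}, so:

  H_0: rank C_0 − rank ∂_1 = 5 − 4 = 1, and the invariant factors of ∂_1 are all 1, so H_0 ≅ Z.
  H_1: rank ker ∂_1 − rank ∂_2 = (5 − 4) − 0 = 1, and there is no ∂_2, so H_1 ≅ Z.

As a check, the Euler characteristic is 5 − 5 = 0, which agrees with 1 − 1 = 0.
(K is a triangulation of the circle S^1.)

H_0 ≅ Z,  H_1 ≅ Z.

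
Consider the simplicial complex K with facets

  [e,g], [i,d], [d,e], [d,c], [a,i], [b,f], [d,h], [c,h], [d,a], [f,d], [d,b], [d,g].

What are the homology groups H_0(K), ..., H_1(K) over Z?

Take the total order a < b < c < d < e < f < g < h < i on the vertex set. Then K (dimension 1) consists of the simplices:

  0-simplices (9): a, b, c, d, e, f, g, h, i
  1-simplices (12): ad, ai, bd, bf, cd, ch, de, df, dg, dh, di, eg

so the chain groups are C_0 ≅ Z^9, C_1 ≅ Z^12.

∂_1: C_1 → C_0 is given by ∂[p,q] = [q] − [p].
The resulting 9×12 matrix has rank 8, and its Smith normal form has invariant factors (1,1,1,1,1,1,1,1).

From H_k ≅ ker(∂_k) / im(∂_{k+1}) we obtain:

  H_0: rank C_0 − rank ∂_1 = 9 − 8 = 1, and the invariant factors of ∂_1 are all 1, so H_0 = Z.
  H_1: rank ker ∂_1 − rank ∂_2 = (12 − 8) − 0 = 4, and there is no ∂_2, so H_1 = Z^4.

H_0 ≅ Z,  H_1 ≅ Z^4.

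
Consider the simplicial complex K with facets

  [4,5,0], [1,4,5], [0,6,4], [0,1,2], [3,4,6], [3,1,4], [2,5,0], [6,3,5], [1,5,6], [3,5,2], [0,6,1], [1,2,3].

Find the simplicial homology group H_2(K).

H_2 = 0.

Take the total order 0 < 1 < 2 < 3 < 4 < 5 < 6 on the vertex set. Then K (dimension 2) consists of the simplices:

  0-simplices (7): [0], [1], [2], [3], [4], [5], [6]
  1-simplices (18): [0,1], [0,2], [0,4], [0,5], [0,6], [1,2], [1,3], [1,4], [1,5], [1,6], [2,3], [2,5], [3,4], [3,5], [3,6], [4,5], [4,6], [5,6]
  2-simplices (12): [0,1,2], [0,1,6], [0,2,5], [0,4,5], [0,4,6], [1,2,3], [1,3,4], [1,4,5], [1,5,6], [2,3,5], [3,4,6], [3,5,6]

Hence C_0 ≅ Z^7, C_1 ≅ Z^18, C_2 ≅ Z^12.

Boundary ∂_1: C_1 → C_0 is given by ∂[p,q] = [q] − [p]. For instance
  ∂[1,4] = [4] − [1].
The 7×18 boundary matrix has rank 6 and Smith normal form diag(1,1,1,1,1,1).

∂_2: C_2 → C_1 sends each 2-simplex [p,q,r] to [q,r] − [p,r] + [p,q]. For instance
  ∂[1,2,3] = [2,3] − [1,3] + [1,2],
  ∂[2,3,5] = [3,5] − [2,5] + [2,3].
The resulting 18×12 matrix has rank 12, and its Smith normal form has invariant factors (1,1,1,1,1,1,1,1,1,1,1,2).

From H_k ≅ ker(∂_k) / im(∂_{k+1}) we obtain:

  H_2: rank ker ∂_2 − rank ∂_3 = (12 − 12) − 0 = 0, and there is no ∂_3, so H_2 = 0.

(K is a triangulation of the real projective plane RP^2.)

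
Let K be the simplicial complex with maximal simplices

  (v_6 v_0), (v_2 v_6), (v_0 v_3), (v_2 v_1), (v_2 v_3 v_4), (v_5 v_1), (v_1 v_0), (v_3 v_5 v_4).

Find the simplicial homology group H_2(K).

Take the total order v_0 < v_1 < v_2 < v_3 < v_4 < v_5 < v_6 on the vertex set. Then K (dimension 2) consists of the simplices:

  0-simplices (7): [v_0], [v_1], [v_2], [v_3], [v_4], [v_5], [v_6]
  1-simplices (11): [v_0,v_1], [v_0,v_3], [v_0,v_6], [v_1,v_2], [v_1,v_5], [v_2,v_3], [v_2,v_4], [v_2,v_6], [v_3,v_4], [v_3,v_5], [v_4,v_5]
  2-simplices (2): [v_2,v_3,v_4], [v_3,v_4,v_5]

so the chain groups are C_0 ≅ Z^7, C_1 ≅ Z^11, C_2 ≅ Z^2.

Boundary ∂_1: C_1 → C_0 maps an edge to its endpoints' difference, ∂[p,q] = q − p. For instance
  ∂[v_1,v_2] = [v_2] − [v_1].
This gives a 7×11 integer matrix of rank 6; reducing to Smith normal form yields diagonal entries (1,1,1,1,1,1).

The boundary map ∂_2: C_2 → C_1 maps a triangle to the signed sum of its edges. For instance
  ∂[v_2,v_3,v_4] = [v_3,v_4] − [v_2,v_4] + [v_2,v_3],
  ∂[v_3,v_4,v_5] = [v_4,v_5] − [v_3,v_5] + [v_3,v_4].
As a 11×2 matrix over Z this has rank 2, with invariant factors (1,1).

From H_k ≅ ker(∂_k) / im(∂_{k+1}) we obtain:

  H_2: rank ker ∂_2 − rank ∂_3 = (2 − 2) − 0 = 0, and there is no ∂_3, so H_2 = 0.

H_2 ≅ 0.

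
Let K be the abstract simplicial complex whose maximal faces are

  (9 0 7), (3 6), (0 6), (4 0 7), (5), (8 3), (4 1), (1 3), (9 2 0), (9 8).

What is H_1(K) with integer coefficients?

Take the total order 0 < 1 < 2 < 3 < 4 < 5 < 6 < 7 < 8 < 9 on the vertex set. Then K (dimension 2) consists of the simplices:

  0-simplices (10): [0], [1], [2], [3], [4], [5], [6], [7], [8], [9]
  1-simplices (13): [0,2], [0,4], [0,6], [0,7], [0,9], [1,3], [1,4], [2,9], [3,6], [3,8], [4,7], [7,9], [8,9]
  2-simplices (3): [0,2,9], [0,4,7], [0,7,9]

so the chain groups are C_0 ≅ Z^10, C_1 ≅ Z^13, C_2 ≅ Z^3.

∂_1: C_1 → C_0 sends each edge [p,q] (with p < q) to q − p.
This gives a 10×13 integer matrix of rank 8; reducing to Smith normal form yields diagonal entries (1,1,1,1,1,1,1,1).

∂_2: C_2 → C_1 maps a triangle to the signed sum of its edges. For instance
  ∂[0,2,9] = [2,9] − [0,9] + [0,2],
  ∂[0,7,9] = [7,9] − [0,9] + [0,7].
The 13×3 boundary matrix has rank 3 and Smith normal form diag(1,1,1).

Reading off H_k = ker ∂_k / im ∂_{k+1}:

  H_1: rank ker ∂_1 − rank ∂_2 = (13 − 8) − 3 = 2, and the invariant factors of ∂_2 are all 1, so H_1 ≅ Z^2.

H_1 ≅ Z^2.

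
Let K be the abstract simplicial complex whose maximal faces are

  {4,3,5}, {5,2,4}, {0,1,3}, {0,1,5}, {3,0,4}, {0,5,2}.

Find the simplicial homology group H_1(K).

H_1 = Z.

Take the total order 0 < 1 < 2 < 3 < 4 < 5 on the vertex set. Then K (dimension 2) consists of the simplices:

  0-simplices (6): [0], [1], [2], [3], [4], [5]
  1-simplices (12): [0,1], [0,2], [0,3], [0,4], [0,5], [1,3], [1,5], [2,4], [2,5], [3,4], [3,5], [4,5]
  2-simplices (6): [0,1,3], [0,1,5], [0,2,5], [0,3,4], [2,4,5], [3,4,5]

so the chain groups are C_0 ≅ Z^6, C_1 ≅ Z^12, C_2 ≅ Z^6.

The boundary map ∂_1: C_1 → C_0 sends each edge [p,q] (with p < q) to q − p. For instance
  ∂[2,5] = [5] − [2].
This gives a 6×12 integer matrix of rank 5; reducing to Smith normal form yields diagonal entries (1,1,1,1,1).

The boundary map ∂_2: C_2 → C_1 sends each 2-simplex [p,q,r] to [q,r] − [p,r] + [p,q]. For instance
  ∂[3,4,5] = [4,5] − [3,5] + [3,4],
  ∂[0,3,4] = [3,4] − [0,4] + [0,3].
As a 12×6 matrix over Z this has rank 6, with invariant factors (1,1,1,1,1,1).

Now H_k = ker ∂_k / im ∂_{k+1}, so:

  H_1: rank ker ∂_1 − rank ∂_2 = (12 − 5) − 6 = 1, and the invariant factors of ∂_2 are all 1, so H_1 = Z.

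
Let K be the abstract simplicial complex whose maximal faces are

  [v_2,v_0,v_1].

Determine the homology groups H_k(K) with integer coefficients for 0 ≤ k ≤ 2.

H_0 ≅ Z,  H_1 = 0,  H_2 = 0.

We work with the vertex ordering v_0 < v_1 < v_2. The simplices of K, each written with vertices in increasing order, are:

  0-simplices (3): [v_0], [v_1], [v_2]
  1-simplices (3): [v_0,v_1], [v_0,v_2], [v_1,v_2]
  2-simplices (1): [v_0,v_1,v_2]

so the chain groups are C_0 ≅ Z^3, C_1 ≅ Z^3, C_2 ≅ Z^1.

Boundary ∂_1: C_1 → C_0 is given by ∂[p,q] = [q] − [p].
As a 3×3 matrix over Z this has rank 2, with invariant factors (1,1).

Boundary ∂_2: C_2 → C_1 maps a triangle to the signed sum of its edges. For instance
  ∂[v_0,v_1,v_2] = [v_1,v_2] − [v_0,v_2] + [v_0,v_1].
This gives a 3×1 integer matrix of rank 1; reducing to Smith normal form yields diagonal entries (1).

Reading off H_k = ker ∂_k / im ∂_{k+1}:

  H_0: rank C_0 − rank ∂_1 = 3 − 2 = 1, and the invariant factors of ∂_1 are all 1, so H_0 ≅ Z.
  H_1: rank ker ∂_1 − rank ∂_2 = (3 − 2) − 1 = 0, and the invariant factors of ∂_2 are all 1, so H_1 ≅ 0.
  H_2: rank ker ∂_2 − rank ∂_3 = (1 − 1) − 0 = 0, and there is no ∂_3, so H_2 ≅ 0.

As a check, the Euler characteristic is 3 − 3 + 1 = 1, which agrees with 1 − 0 + 0 = 1.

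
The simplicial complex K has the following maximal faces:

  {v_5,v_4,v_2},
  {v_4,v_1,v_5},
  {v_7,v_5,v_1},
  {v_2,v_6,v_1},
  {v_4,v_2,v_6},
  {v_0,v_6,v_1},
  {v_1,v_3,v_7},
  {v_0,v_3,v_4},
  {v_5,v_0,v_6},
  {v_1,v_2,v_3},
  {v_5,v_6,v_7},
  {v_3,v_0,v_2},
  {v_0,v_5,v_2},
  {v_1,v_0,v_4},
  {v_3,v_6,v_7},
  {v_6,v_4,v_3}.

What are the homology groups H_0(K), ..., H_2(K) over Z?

Take the total order v_0 < v_1 < v_2 < v_3 < v_4 < v_5 < v_6 < v_7 on the vertex set. Then K (dimension 2) consists of the simplices:

  0-simplices (8): [v_0], [v_1], [v_2], [v_3], [v_4], [v_5], [v_6], [v_7]
  1-simplices (24): (24 of them)
  2-simplices (16): (16 of them)

giving chain groups C_0 ≅ Z^8, C_1 ≅ Z^24, C_2 ≅ Z^16.

The boundary map ∂_1: C_1 → C_0 maps an edge to its endpoints' difference, ∂[p,q] = q − p. For instance
  ∂[v_0,v_3] = [v_3] − [v_0].
The 8×24 boundary matrix has rank 7 and Smith normal form diag(1,1,1,1,1,1,1).

∂_2: C_2 → C_1 maps a triangle to the signed sum of its edges. For instance
  ∂[v_0,v_1,v_4] = [v_1,v_4] − [v_0,v_4] + [v_0,v_1],
  ∂[v_0,v_5,v_6] = [v_5,v_6] − [v_0,v_6] + [v_0,v_5].
As a 24×16 matrix over Z this has rank 15, with invariant factors (1,1,1,1,1,1,1,1,1,1,1,1,1,1,1).

Reading off H_k = ker ∂_k / im ∂_{k+1}:

  H_0: rank C_0 − rank ∂_1 = 8 − 7 = 1, and the invariant factors of ∂_1 are all 1, so H_0 ≅ Z.
  H_1: rank ker ∂_1 − rank ∂_2 = (24 − 7) − 15 = 2, and the invariant factors of ∂_2 are all 1, so H_1 ≅ Z^2.
  H_2: rank ker ∂_2 − rank ∂_3 = (16 − 15) − 0 = 1, and there is no ∂_3, so H_2 ≅ Z.

H_0 = Z,  H_1 = Z^2,  H_2 = Z.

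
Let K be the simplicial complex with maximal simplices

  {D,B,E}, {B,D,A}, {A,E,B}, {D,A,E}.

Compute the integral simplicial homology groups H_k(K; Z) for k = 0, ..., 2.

H_0 ≅ Z,  H_1 = 0,  H_2 ≅ Z.

Take the total order A < B < D < E on the vertex set. Then K (dimension 2) consists of the simplices:

  0-simplices (4): A, B, D, E
  1-simplices (6): AB, AD, AE, BD, BE, DE
  2-simplices (4): ABD, ABE, ADE, BDE

so the chain groups are C_0 ≅ Z^4, C_1 ≅ Z^6, C_2 ≅ Z^4.

The boundary map ∂_1: C_1 → C_0 is given by ∂[p,q] = [q] − [p]. For instance
  ∂AB = B − A.
As a 4×6 matrix over Z this has rank 3, with invariant factors (1,1,1).

∂_2: C_2 → C_1 acts by ∂[p,q,r] = [q,r] − [p,r] + [p,q]. For instance
  ∂ABD = BD − AD + AB,
  ∂ADE = DE − AE + AD.
The 6×4 boundary matrix has rank 3 and Smith normal form diag(1,1,1).

From H_k ≅ ker(∂_k) / im(∂_{k+1}) we obtain:

  H_0: rank C_0 − rank ∂_1 = 4 − 3 = 1, and the invariant factors of ∂_1 are all 1, so H_0 = Z.
  H_1: rank ker ∂_1 − rank ∂_2 = (6 − 3) − 3 = 0, and the invariant factors of ∂_2 are all 1, so H_1 = 0.
  H_2: rank ker ∂_2 − rank ∂_3 = (4 − 3) − 0 = 1, and there is no ∂_3, so H_2 = Z.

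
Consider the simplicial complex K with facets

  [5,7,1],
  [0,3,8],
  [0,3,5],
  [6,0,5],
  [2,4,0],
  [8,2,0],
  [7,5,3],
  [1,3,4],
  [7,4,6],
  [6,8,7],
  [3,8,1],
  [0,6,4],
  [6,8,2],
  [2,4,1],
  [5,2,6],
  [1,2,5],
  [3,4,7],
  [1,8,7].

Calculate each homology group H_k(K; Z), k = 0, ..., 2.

Take the total order 0 < 1 < 2 < 3 < 4 < 5 < 6 < 7 < 8 on the vertex set. Then K (dimension 2) consists of the simplices:

  0-simplices (9): [0], [1], [2], [3], [4], [5], [6], [7], [8]
  1-simplices (27): (27 of them)
  2-simplices (18): [0,2,4], [0,2,8], [0,3,5], [0,3,8], [0,4,6], [0,5,6], [1,2,4], [1,2,5], [1,3,4], [1,3,8], [1,5,7], [1,7,8], [2,5,6], [2,6,8], [3,4,7], [3,5,7], [4,6,7], [6,7,8]

so the chain groups are C_0 ≅ Z^9, C_1 ≅ Z^27, C_2 ≅ Z^18.

∂_1: C_1 → C_0 is given by ∂[p,q] = [q] − [p].
The resulting 9×27 matrix has rank 8, and its Smith normal form has invariant factors (1,1,1,1,1,1,1,1).

Boundary ∂_2: C_2 → C_1 acts by ∂[p,q,r] = [q,r] − [p,r] + [p,q]. For instance
  ∂[6,7,8] = [7,8] − [6,8] + [6,7],
  ∂[0,3,8] = [3,8] − [0,8] + [0,3].
The resulting 27×18 matrix has rank 18, and its Smith normal form has invariant factors (1,1,1,1,1,1,1,1,1,1,1,1,1,1,1,1,1,2).

Now H_k = ker ∂_k / im ∂_{k+1}, so:

  H_0: rank C_0 − rank ∂_1 = 9 − 8 = 1, and the invariant factors of ∂_1 are all 1, so H_0 ≅ Z.
  H_1: rank ker ∂_1 − rank ∂_2 = (27 − 8) − 18 = 1, and ∂_2 has invariant factor 2 > 1, so H_1 ≅ Z × Z/2.
  H_2: rank ker ∂_2 − rank ∂_3 = (18 − 18) − 0 = 0, and there is no ∂_3, so H_2 ≅ 0.

As a check, the Euler characteristic is 9 − 27 + 18 = 0, which agrees with 1 − 1 + 0 = 0.
(K is a triangulation of the Klein bottle.)

H_0 = Z,  H_1 = Z × Z/2,  H_2 = 0.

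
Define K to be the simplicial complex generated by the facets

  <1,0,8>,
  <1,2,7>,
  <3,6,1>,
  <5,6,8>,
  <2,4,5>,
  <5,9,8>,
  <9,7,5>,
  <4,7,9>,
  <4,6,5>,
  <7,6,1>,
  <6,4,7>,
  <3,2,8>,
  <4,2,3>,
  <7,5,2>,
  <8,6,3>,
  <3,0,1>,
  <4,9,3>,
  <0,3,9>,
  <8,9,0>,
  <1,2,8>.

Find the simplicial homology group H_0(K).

H_0 = Z.

Order the vertices as 0 < 1 < 2 < 3 < 4 < 5 < 6 < 7 < 8 < 9. Listing each simplex with vertices in this order, K has dimension 2 with simplices:

  0-simplices (10): [0], [1], [2], [3], [4], [5], [6], [7], [8], [9]
  1-simplices (30): (30 of them)
  2-simplices (20): (20 of them)

giving chain groups C_0 ≅ Z^10, C_1 ≅ Z^30, C_2 ≅ Z^20.

Boundary ∂_1: C_1 → C_0 is given by ∂[p,q] = [q] − [p].
As a 10×30 matrix over Z this has rank 9, with invariant factors (1,1,1,1,1,1,1,1,1).

∂_2: C_2 → C_1 sends each 2-simplex [p,q,r] to [q,r] − [p,r] + [p,q]. For instance
  ∂[4,7,9] = [7,9] − [4,9] + [4,7],
  ∂[0,1,3] = [1,3] − [0,3] + [0,1].
The resulting 30×20 matrix has rank 20, and its Smith normal form has invariant factors (1,1,1,1,1,1,1,1,1,1,1,1,1,1,1,1,1,1,1,2).

Now H_k = ker ∂_k / im ∂_{k+1}, so:

  H_0: rank C_0 − rank ∂_1 = 10 − 9 = 1, and the invariant factors of ∂_1 are all 1, so H_0 ≅ Z.

(K is a triangulation of the Klein bottle.)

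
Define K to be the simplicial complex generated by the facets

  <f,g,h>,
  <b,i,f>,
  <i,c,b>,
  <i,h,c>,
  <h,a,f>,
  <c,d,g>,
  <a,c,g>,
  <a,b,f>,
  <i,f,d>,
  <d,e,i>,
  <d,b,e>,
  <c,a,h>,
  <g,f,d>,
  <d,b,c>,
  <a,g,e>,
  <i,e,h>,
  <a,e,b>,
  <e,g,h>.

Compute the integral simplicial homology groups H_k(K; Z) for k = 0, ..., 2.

H_0 = Z,  H_1 = Z ⊕ Z/2,  H_2 = 0.

Order the vertices as a < b < c < d < e < f < g < h < i. Listing each simplex with vertices in this order, K has dimension 2 with simplices:

  0-simplices (9): a, b, c, d, e, f, g, h, i
  1-simplices (27): ab, ac, ae, af, ag, ah, bc, bd, be, bf, bi, cd, cg, ch, ci, de, df, dg, di, eg, eh, ei, fg, fh, fi, gh, hi
  2-simplices (18): abe, abf, acg, ach, aeg, afh, bcd, bci, bde, bfi, cdg, chi, dei, dfg, dfi, egh, ehi, fgh

Hence C_0 ≅ Z^9, C_1 ≅ Z^27, C_2 ≅ Z^18.

∂_1: C_1 → C_0 sends each edge [p,q] (with p < q) to q − p. For instance
  ∂eg = g − e.
The 9×27 boundary matrix has rank 8 and Smith normal form diag(1,1,1,1,1,1,1,1).

The boundary map ∂_2: C_2 → C_1 sends each 2-simplex [p,q,r] to [q,r] − [p,r] + [p,q]. For instance
  ∂cdg = dg − cg + cd,
  ∂ehi = hi − ei + eh.
As a 27×18 matrix over Z this has rank 18, with invariant factors (1,1,1,1,1,1,1,1,1,1,1,1,1,1,1,1,1,2).

Now H_k = ker ∂_k / im ∂_{k+1}, so:

  H_0: rank C_0 − rank ∂_1 = 9 − 8 = 1, and the invariant factors of ∂_1 are all 1, so H_0 ≅ Z.
  H_1: rank ker ∂_1 − rank ∂_2 = (27 − 8) − 18 = 1, and ∂_2 has invariant factor 2 > 1, so H_1 ≅ Z ⊕ Z/2.
  H_2: rank ker ∂_2 − rank ∂_3 = (18 − 18) − 0 = 0, and there is no ∂_3, so H_2 ≅ 0.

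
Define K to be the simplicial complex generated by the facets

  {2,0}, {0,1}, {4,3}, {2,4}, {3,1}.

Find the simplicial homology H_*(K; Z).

H_0 = Z,  H_1 = Z.

K has 5 vertices, 5 edges.
rank ∂_0 = 0, rank ∂_1 = 4 ⇒ b_0 = 5 − 0 − 4 = 1; all invariant factors of ∂_1 are 1 so no torsion. So H_0 = Z.
rank ∂_1 = 4, rank ∂_2 = 0 ⇒ b_1 = 5 − 4 − 0 = 1. So H_1 = Z.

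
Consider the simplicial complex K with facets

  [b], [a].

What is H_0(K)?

H_0 = Z^2.

We work with the vertex ordering a < b. The simplices of K, each written with vertices in increasing order, are:

  0-simplices (2): a, b

so the chain groups are C_0 ≅ Z^2.

Now H_k = ker ∂_k / im ∂_{k+1}, so:

  H_0: rank C_0 − rank ∂_1 = 2 − 0 = 2, and there is no ∂_1, so H_0 = Z^2.

(K is a triangulation of a set of 2 points.)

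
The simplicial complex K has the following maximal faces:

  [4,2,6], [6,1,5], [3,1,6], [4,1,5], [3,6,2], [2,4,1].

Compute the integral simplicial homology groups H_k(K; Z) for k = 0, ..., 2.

H_0 ≅ Z,  H_1 ≅ Z,  H_2 = 0.

We work with the vertex ordering 1 < 2 < 3 < 4 < 5 < 6. The simplices of K, each written with vertices in increasing order, are:

  0-simplices (6): [1], [2], [3], [4], [5], [6]
  1-simplices (12): [1,2], [1,3], [1,4], [1,5], [1,6], [2,3], [2,4], [2,6], [3,6], [4,5], [4,6], [5,6]
  2-simplices (6): [1,2,4], [1,3,6], [1,4,5], [1,5,6], [2,3,6], [2,4,6]

Hence C_0 ≅ Z^6, C_1 ≅ Z^12, C_2 ≅ Z^6.

∂_1: C_1 → C_0 sends each edge [p,q] (with p < q) to q − p. For instance
  ∂[3,6] = [6] − [3].
The resulting 6×12 matrix has rank 5, and its Smith normal form has invariant factors (1,1,1,1,1).

The boundary map ∂_2: C_2 → C_1 sends each 2-simplex [p,q,r] to [q,r] − [p,r] + [p,q]. For instance
  ∂[1,4,5] = [4,5] − [1,5] + [1,4],
  ∂[1,2,4] = [2,4] − [1,4] + [1,2].
The 12×6 boundary matrix has rank 6 and Smith normal form diag(1,1,1,1,1,1).

Now H_k = ker ∂_k / im ∂_{k+1}, so:

  H_0: rank C_0 − rank ∂_1 = 6 − 5 = 1, and the invariant factors of ∂_1 are all 1, so H_0 ≅ Z.
  H_1: rank ker ∂_1 − rank ∂_2 = (12 − 5) − 6 = 1, and the invariant factors of ∂_2 are all 1, so H_1 ≅ Z.
  H_2: rank ker ∂_2 − rank ∂_3 = (6 − 6) − 0 = 0, and there is no ∂_3, so H_2 ≅ 0.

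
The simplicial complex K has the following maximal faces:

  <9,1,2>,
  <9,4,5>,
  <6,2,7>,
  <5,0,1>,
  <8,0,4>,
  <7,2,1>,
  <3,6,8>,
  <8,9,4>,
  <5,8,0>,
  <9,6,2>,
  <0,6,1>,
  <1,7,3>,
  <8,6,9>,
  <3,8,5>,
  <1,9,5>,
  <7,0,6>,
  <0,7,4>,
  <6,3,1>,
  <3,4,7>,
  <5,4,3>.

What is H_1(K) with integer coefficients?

We work with the vertex ordering 0 < 1 < 2 < 3 < 4 < 5 < 6 < 7 < 8 < 9. The simplices of K, each written with vertices in increasing order, are:

  0-simplices (10): [0], [1], [2], [3], [4], [5], [6], [7], [8], [9]
  1-simplices (30): (30 of them)
  2-simplices (20): (20 of them)

so the chain groups are C_0 ≅ Z^10, C_1 ≅ Z^30, C_2 ≅ Z^20.

Boundary ∂_1: C_1 → C_0 is given by ∂[p,q] = [q] − [p]. For instance
  ∂[1,7] = [7] − [1].
The resulting 10×30 matrix has rank 9, and its Smith normal form has invariant factors (1,1,1,1,1,1,1,1,1).

∂_2: C_2 → C_1 maps a triangle to the signed sum of its edges. For instance
  ∂[1,3,6] = [3,6] − [1,6] + [1,3],
  ∂[0,4,7] = [4,7] − [0,7] + [0,4].
The 30×20 boundary matrix has rank 20 and Smith normal form diag(1,1,1,1,1,1,1,1,1,1,1,1,1,1,1,1,1,1,1,2).

Now H_k = ker ∂_k / im ∂_{k+1}, so:

  H_1: rank ker ∂_1 − rank ∂_2 = (30 − 9) − 20 = 1, and ∂_2 has invariant factor 2 > 1, so H_1 ≅ Z ⊕ Z/2Z.

H_1 = Z ⊕ Z/2Z.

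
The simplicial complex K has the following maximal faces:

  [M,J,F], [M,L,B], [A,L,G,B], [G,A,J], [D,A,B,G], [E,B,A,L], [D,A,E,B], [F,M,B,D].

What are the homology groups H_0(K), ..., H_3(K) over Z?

H_0 ≅ Z,  H_1 ≅ Z,  H_2 = 0,  H_3 = 0.

Take the total order A < B < D < E < F < G < J < L < M on the vertex set. Then K (dimension 3) consists of the simplices:

  0-simplices (9): A, B, D, E, F, G, J, L, M
  1-simplices (23): AB, AD, AE, AG, AJ, AL, BD, BE, BF, BG, BL, BM, DE, DF, DG, DM, EL, FJ, FM, GJ, GL, JM, LM
  2-simplices (19): ABD, ABE, ABG, ABL, ADE, ADG, AEL, AGJ, AGL, BDE, BDF, BDG, BDM, BEL, BFM, BGL, BLM, DFM, FJM
  3-simplices (5): ABDE, ABDG, ABEL, ABGL, BDFM

so the chain groups are C_0 ≅ Z^9, C_1 ≅ Z^23, C_2 ≅ Z^19, C_3 ≅ Z^5.

The boundary map ∂_1: C_1 → C_0 is given by ∂[p,q] = [q] − [p]. For instance
  ∂DM = M − D.
The 9×23 boundary matrix has rank 8 and Smith normal form diag(1,1,1,1,1,1,1,1).

The boundary map ∂_2: C_2 → C_1 maps a triangle to the signed sum of its edges. For instance
  ∂ABL = BL − AL + AB,
  ∂ABD = BD − AD + AB.
The 23×19 boundary matrix has rank 14 and Smith normal form diag(1,1,1,1,1,1,1,1,1,1,1,1,1,1).

∂_3: C_3 → C_2 sends each 3-simplex σ to the alternating sum Σ_i (−1)^i (σ with its i-th vertex removed). For instance
  ∂ABEL = BEL − AEL + ABL − ABE,
  ∂ABDG = BDG − ADG + ABG − ABD.
The 19×5 boundary matrix has rank 5 and Smith normal form diag(1,1,1,1,1).

Now H_k = ker ∂_k / im ∂_{k+1}, so:

  H_0: rank C_0 − rank ∂_1 = 9 − 8 = 1, and the invariant factors of ∂_1 are all 1, so H_0 = Z.
  H_1: rank ker ∂_1 − rank ∂_2 = (23 − 8) − 14 = 1, and the invariant factors of ∂_2 are all 1, so H_1 = Z.
  H_2: rank ker ∂_2 − rank ∂_3 = (19 − 14) − 5 = 0, and the invariant factors of ∂_3 are all 1, so H_2 = 0.
  H_3: rank ker ∂_3 − rank ∂_4 = (5 − 5) − 0 = 0, and there is no ∂_4, so H_3 = 0.

As a check, the Euler characteristic is 9 − 23 + 19 − 5 = 0, which agrees with 1 − 1 + 0 − 0 = 0.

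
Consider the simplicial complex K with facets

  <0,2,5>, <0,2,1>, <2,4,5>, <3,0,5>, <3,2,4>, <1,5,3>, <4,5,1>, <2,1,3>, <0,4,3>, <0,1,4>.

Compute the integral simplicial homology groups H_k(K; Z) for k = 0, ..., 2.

Take the total order 0 < 1 < 2 < 3 < 4 < 5 on the vertex set. Then K (dimension 2) consists of the simplices:

  0-simplices (6): [0], [1], [2], [3], [4], [5]
  1-simplices (15): [0,1], [0,2], [0,3], [0,4], [0,5], [1,2], [1,3], [1,4], [1,5], [2,3], [2,4], [2,5], [3,4], [3,5], [4,5]
  2-simplices (10): [0,1,2], [0,1,4], [0,2,5], [0,3,4], [0,3,5], [1,2,3], [1,3,5], [1,4,5], [2,3,4], [2,4,5]

Hence C_0 ≅ Z^6, C_1 ≅ Z^15, C_2 ≅ Z^10.

The boundary map ∂_1: C_1 → C_0 is given by ∂[p,q] = [q] − [p]. For instance
  ∂[3,4] = [4] − [3].
The 6×15 boundary matrix has rank 5 and Smith normal form diag(1,1,1,1,1).

∂_2: C_2 → C_1 maps a triangle to the signed sum of its edges. For instance
  ∂[1,4,5] = [4,5] − [1,5] + [1,4],
  ∂[0,1,2] = [1,2] − [0,2] + [0,1].
As a 15×10 matrix over Z this has rank 10, with invariant factors (1,1,1,1,1,1,1,1,1,2).

Computing H_k = (kernel of ∂_k) / (image of ∂_{k+1}):

  H_0: rank C_0 − rank ∂_1 = 6 − 5 = 1, and the invariant factors of ∂_1 are all 1, so H_0 ≅ Z.
  H_1: rank ker ∂_1 − rank ∂_2 = (15 − 5) − 10 = 0, and ∂_2 has invariant factor 2 > 1, so H_1 ≅ Z_2.
  H_2: rank ker ∂_2 − rank ∂_3 = (10 − 10) − 0 = 0, and there is no ∂_3, so H_2 ≅ 0.

H_0 ≅ Z,  H_1 ≅ Z_2,  H_2 = 0.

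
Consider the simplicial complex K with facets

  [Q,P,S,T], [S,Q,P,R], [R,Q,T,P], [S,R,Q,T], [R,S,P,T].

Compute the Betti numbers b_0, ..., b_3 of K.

b_0 = 1, b_1 = 0, b_2 = 0, b_3 = 1.

We work with the vertex ordering P < Q < R < S < T. The simplices of K, each written with vertices in increasing order, are:

  0-simplices (5): P, Q, R, S, T
  1-simplices (10): PQ, PR, PS, PT, QR, QS, QT, RS, RT, ST
  2-simplices (10): PQR, PQS, PQT, PRS, PRT, PST, QRS, QRT, QST, RST
  3-simplices (5): PQRS, PQRT, PQST, PRST, QRST

so the chain groups are C_0 ≅ Z^5, C_1 ≅ Z^10, C_2 ≅ Z^10, C_3 ≅ Z^5.

The boundary map ∂_1: C_1 → C_0 maps an edge to its endpoints' difference, ∂[p,q] = q − p. For instance
  ∂RS = S − R.
As a 5×10 matrix over Z this has rank 4, with invariant factors (1,1,1,1).

The boundary map ∂_2: C_2 → C_1 maps a triangle to the signed sum of its edges. For instance
  ∂PQR = QR − PR + PQ,
  ∂RST = ST − RT + RS.
The 10×10 boundary matrix has rank 6 and Smith normal form diag(1,1,1,1,1,1).

∂_3: C_3 → C_2 sends each 3-simplex σ to the alternating sum Σ_i (−1)^i (σ with its i-th vertex removed). For instance
  ∂PQRS = QRS − PRS + PQS − PQR,
  ∂PQST = QST − PST + PQT − PQS.
The resulting 10×5 matrix has rank 4, and its Smith normal form has invariant factors (1,1,1,1).

From H_k ≅ ker(∂_k) / im(∂_{k+1}) we obtain:

  H_0: rank C_0 − rank ∂_1 = 5 − 4 = 1, and the invariant factors of ∂_1 are all 1, so H_0 ≅ Z.
  H_1: rank ker ∂_1 − rank ∂_2 = (10 − 4) − 6 = 0, and the invariant factors of ∂_2 are all 1, so H_1 ≅ 0.
  H_2: rank ker ∂_2 − rank ∂_3 = (10 − 6) − 4 = 0, and the invariant factors of ∂_3 are all 1, so H_2 ≅ 0.
  H_3: rank ker ∂_3 − rank ∂_4 = (5 − 4) − 0 = 1, and there is no ∂_4, so H_3 ≅ Z.

(K is a triangulation of the 3-sphere S^3.)

Hence the Betti numbers are b_0 = 1, b_1 = 0, b_2 = 0, b_3 = 1.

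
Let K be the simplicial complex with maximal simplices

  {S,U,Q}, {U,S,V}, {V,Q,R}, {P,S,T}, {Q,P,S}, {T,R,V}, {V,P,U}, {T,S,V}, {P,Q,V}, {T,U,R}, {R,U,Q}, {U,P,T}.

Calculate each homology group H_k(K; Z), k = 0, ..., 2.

H_0 ≅ Z,  H_1 ≅ Z/2,  H_2 = 0.

Take the total order P < Q < R < S < T < U < V on the vertex set. Then K (dimension 2) consists of the simplices:

  0-simplices (7): P, Q, R, S, T, U, V
  1-simplices (18): PQ, PS, PT, PU, PV, QR, QS, QU, QV, RT, RU, RV, ST, SU, SV, TU, TV, UV
  2-simplices (12): PQS, PQV, PST, PTU, PUV, QRU, QRV, QSU, RTU, RTV, STV, SUV

Hence C_0 ≅ Z^7, C_1 ≅ Z^18, C_2 ≅ Z^12.

Boundary ∂_1: C_1 → C_0 sends each edge [p,q] (with p < q) to q − p. For instance
  ∂QR = R − Q.
The 7×18 boundary matrix has rank 6 and Smith normal form diag(1,1,1,1,1,1).

∂_2: C_2 → C_1 maps a triangle to the signed sum of its edges. For instance
  ∂PQS = QS − PS + PQ,
  ∂PTU = TU − PU + PT.
This gives a 18×12 integer matrix of rank 12; reducing to Smith normal form yields diagonal entries (1,1,1,1,1,1,1,1,1,1,1,2).

Computing H_k = (kernel of ∂_k) / (image of ∂_{k+1}):

  H_0: rank C_0 − rank ∂_1 = 7 − 6 = 1, and the invariant factors of ∂_1 are all 1, so H_0 ≅ Z.
  H_1: rank ker ∂_1 − rank ∂_2 = (18 − 6) − 12 = 0, and ∂_2 has invariant factor 2 > 1, so H_1 ≅ Z/2.
  H_2: rank ker ∂_2 − rank ∂_3 = (12 − 12) − 0 = 0, and there is no ∂_3, so H_2 ≅ 0.

(K is a triangulation of the real projective plane RP^2.)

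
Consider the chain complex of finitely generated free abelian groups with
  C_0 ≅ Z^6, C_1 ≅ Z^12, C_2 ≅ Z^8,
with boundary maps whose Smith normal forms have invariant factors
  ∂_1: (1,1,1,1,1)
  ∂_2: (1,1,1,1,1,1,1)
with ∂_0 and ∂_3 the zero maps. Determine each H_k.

H_0 ≅ Z,  H_1 = 0,  H_2 ≅ Z.

H_0: b_0 = 6 − 0 − 5 = 1; torsion from ∂_1 factors > 1: none. So H_0 ≅ Z.
H_1: b_1 = 12 − 5 − 7 = 0; torsion from ∂_2 factors > 1: none. So H_1 ≅ 0.
H_2: b_2 = 8 − 7 − 0 = 1; torsion from ∂_3 factors > 1: none. So H_2 ≅ Z.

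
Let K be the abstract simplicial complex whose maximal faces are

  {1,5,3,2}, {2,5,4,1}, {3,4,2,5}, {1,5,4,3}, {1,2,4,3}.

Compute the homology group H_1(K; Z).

H_1 = 0.

Fix the vertex order 1 < 2 < 3 < 4 < 5 and write every simplex with vertices in increasing order. Then dim K = 3 and the simplices of K are:

  0-simplices (5): [1], [2], [3], [4], [5]
  1-simplices (10): [1,2], [1,3], [1,4], [1,5], [2,3], [2,4], [2,5], [3,4], [3,5], [4,5]
  2-simplices (10): [1,2,3], [1,2,4], [1,2,5], [1,3,4], [1,3,5], [1,4,5], [2,3,4], [2,3,5], [2,4,5], [3,4,5]
  3-simplices (5): [1,2,3,4], [1,2,3,5], [1,2,4,5], [1,3,4,5], [2,3,4,5]

giving chain groups C_0 ≅ Z^5, C_1 ≅ Z^10, C_2 ≅ Z^10, C_3 ≅ Z^5.

Boundary ∂_1: C_1 → C_0 is given by ∂[p,q] = [q] − [p].
This gives a 5×10 integer matrix of rank 4; reducing to Smith normal form yields diagonal entries (1,1,1,1).

Boundary ∂_2: C_2 → C_1 maps a triangle to the signed sum of its edges. For instance
  ∂[3,4,5] = [4,5] − [3,5] + [3,4],
  ∂[2,3,5] = [3,5] − [2,5] + [2,3].
This gives a 10×10 integer matrix of rank 6; reducing to Smith normal form yields diagonal entries (1,1,1,1,1,1).

Boundary ∂_3: C_3 → C_2 sends each 3-simplex σ to the alternating sum Σ_i (−1)^i (σ with its i-th vertex removed). For instance
  ∂[1,3,4,5] = [3,4,5] − [1,4,5] + [1,3,5] − [1,3,4],
  ∂[1,2,3,4] = [2,3,4] − [1,3,4] + [1,2,4] − [1,2,3].
The 10×5 boundary matrix has rank 4 and Smith normal form diag(1,1,1,1).

Computing H_k = (kernel of ∂_k) / (image of ∂_{k+1}):

  H_1: rank ker ∂_1 − rank ∂_2 = (10 − 4) − 6 = 0, and the invariant factors of ∂_2 are all 1, so H_1 = 0.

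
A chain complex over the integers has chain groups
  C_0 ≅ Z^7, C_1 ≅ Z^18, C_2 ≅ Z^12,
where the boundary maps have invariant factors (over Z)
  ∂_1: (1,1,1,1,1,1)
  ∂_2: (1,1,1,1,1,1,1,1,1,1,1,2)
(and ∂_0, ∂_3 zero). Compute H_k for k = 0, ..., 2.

H_0 ≅ Z,  H_1 ≅ Z/2Z,  H_2 = 0.

H_0: b_0 = 7 − 0 − 6 = 1; torsion from ∂_1 factors > 1: none. So H_0 ≅ Z.
H_1: b_1 = 18 − 6 − 12 = 0; torsion from ∂_2 factors > 1: [2]. So H_1 ≅ Z/2Z.
H_2: b_2 = 12 − 12 − 0 = 0; torsion from ∂_3 factors > 1: none. So H_2 ≅ 0.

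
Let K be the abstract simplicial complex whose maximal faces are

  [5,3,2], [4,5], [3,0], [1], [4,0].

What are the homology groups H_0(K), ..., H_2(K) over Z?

H_0 ≅ Z^2,  H_1 ≅ Z,  H_2 = 0.

We work with the vertex ordering 0 < 1 < 2 < 3 < 4 < 5. The simplices of K, each written with vertices in increasing order, are:

  0-simplices (6): [0], [1], [2], [3], [4], [5]
  1-simplices (6): [0,3], [0,4], [2,3], [2,5], [3,5], [4,5]
  2-simplices (1): [2,3,5]

Hence C_0 ≅ Z^6, C_1 ≅ Z^6, C_2 ≅ Z^1.

Boundary ∂_1: C_1 → C_0 is given by ∂[p,q] = [q] − [p]. For instance
  ∂[3,5] = [5] − [3].
As a 6×6 matrix over Z this has rank 4, with invariant factors (1,1,1,1).

∂_2: C_2 → C_1 acts by ∂[p,q,r] = [q,r] − [p,r] + [p,q]. For instance
  ∂[2,3,5] = [3,5] − [2,5] + [2,3].
As a 6×1 matrix over Z this has rank 1, with invariant factors (1).

From H_k ≅ ker(∂_k) / im(∂_{k+1}) we obtain:

  H_0: rank C_0 − rank ∂_1 = 6 − 4 = 2, and the invariant factors of ∂_1 are all 1, so H_0 = Z^2.
  H_1: rank ker ∂_1 − rank ∂_2 = (6 − 4) − 1 = 1, and the invariant factors of ∂_2 are all 1, so H_1 = Z.
  H_2: rank ker ∂_2 − rank ∂_3 = (1 − 1) − 0 = 0, and there is no ∂_3, so H_2 = 0.

As a check, the Euler characteristic is 6 − 6 + 1 = 1, which agrees with 2 − 1 + 0 = 1.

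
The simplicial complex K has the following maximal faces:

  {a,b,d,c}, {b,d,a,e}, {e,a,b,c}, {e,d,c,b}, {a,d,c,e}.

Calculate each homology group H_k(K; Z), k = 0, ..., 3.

H_0 = Z,  H_1 = 0,  H_2 = 0,  H_3 = Z.

Fix the vertex order a < b < c < d < e and write every simplex with vertices in increasing order. Then dim K = 3 and the simplices of K are:

  0-simplices (5): a, b, c, d, e
  1-simplices (10): ab, ac, ad, ae, bc, bd, be, cd, ce, de
  2-simplices (10): abc, abd, abe, acd, ace, ade, bcd, bce, bde, cde
  3-simplices (5): abcd, abce, abde, acde, bcde

Hence C_0 ≅ Z^5, C_1 ≅ Z^10, C_2 ≅ Z^10, C_3 ≅ Z^5.

∂_1: C_1 → C_0 is given by ∂[p,q] = [q] − [p]. For instance
  ∂ad = d − a.
The 5×10 boundary matrix has rank 4 and Smith normal form diag(1,1,1,1).

The boundary map ∂_2: C_2 → C_1 acts by ∂[p,q,r] = [q,r] − [p,r] + [p,q]. For instance
  ∂acd = cd − ad + ac,
  ∂abe = be − ae + ab.
As a 10×10 matrix over Z this has rank 6, with invariant factors (1,1,1,1,1,1).

∂_3: C_3 → C_2 sends each 3-simplex σ to the alternating sum Σ_i (−1)^i (σ with its i-th vertex removed). For instance
  ∂abcd = bcd − acd + abd − abc,
  ∂abde = bde − ade + abe − abd.
The resulting 10×5 matrix has rank 4, and its Smith normal form has invariant factors (1,1,1,1).

Computing H_k = (kernel of ∂_k) / (image of ∂_{k+1}):

  H_0: rank C_0 − rank ∂_1 = 5 − 4 = 1, and the invariant factors of ∂_1 are all 1, so H_0 = Z.
  H_1: rank ker ∂_1 − rank ∂_2 = (10 − 4) − 6 = 0, and the invariant factors of ∂_2 are all 1, so H_1 = 0.
  H_2: rank ker ∂_2 − rank ∂_3 = (10 − 6) − 4 = 0, and the invariant factors of ∂_3 are all 1, so H_2 = 0.
  H_3: rank ker ∂_3 − rank ∂_4 = (5 − 4) − 0 = 1, and there is no ∂_4, so H_3 = Z.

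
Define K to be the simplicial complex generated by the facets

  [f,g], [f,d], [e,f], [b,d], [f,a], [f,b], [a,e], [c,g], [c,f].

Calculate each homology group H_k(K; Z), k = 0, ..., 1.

H_0 ≅ Z,  H_1 ≅ Z^3.

Fix the vertex order a < b < c < d < e < f < g and write every simplex with vertices in increasing order. Then dim K = 1 and the simplices of K are:

  0-simplices (7): a, b, c, d, e, f, g
  1-simplices (9): ae, af, bd, bf, cf, cg, df, ef, fg

giving chain groups C_0 ≅ Z^7, C_1 ≅ Z^9.

Boundary ∂_1: C_1 → C_0 sends each edge [p,q] (with p < q) to q − p. For instance
  ∂bf = f − b.
This gives a 7×9 integer matrix of rank 6; reducing to Smith normal form yields diagonal entries (1,1,1,1,1,1).

Reading off H_k = ker ∂_k / im ∂_{k+1}:

  H_0: rank C_0 − rank ∂_1 = 7 − 6 = 1, and the invariant factors of ∂_1 are all 1, so H_0 = Z.
  H_1: rank ker ∂_1 − rank ∂_2 = (9 − 6) − 0 = 3, and there is no ∂_2, so H_1 = Z^3.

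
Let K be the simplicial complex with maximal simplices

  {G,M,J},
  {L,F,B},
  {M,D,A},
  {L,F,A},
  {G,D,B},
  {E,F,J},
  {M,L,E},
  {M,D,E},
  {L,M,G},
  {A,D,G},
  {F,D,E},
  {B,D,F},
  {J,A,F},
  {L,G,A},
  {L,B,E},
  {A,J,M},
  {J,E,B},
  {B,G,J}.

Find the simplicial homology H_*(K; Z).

H_0 ≅ Z,  H_1 ≅ Z ⊕ Z/2Z,  H_2 = 0.

Take the total order A < B < D < E < F < G < J < L < M on the vertex set. Then K (dimension 2) consists of the simplices:

  0-simplices (9): A, B, D, E, F, G, J, L, M
  1-simplices (27): AD, AF, AG, AJ, AL, AM, BD, BE, BF, BG, BJ, BL, DE, DF, DG, DM, EF, EJ, EL, EM, FJ, FL, GJ, GL, GM, JM, LM
  2-simplices (18): ADG, ADM, AFJ, AFL, AGL, AJM, BDF, BDG, BEJ, BEL, BFL, BGJ, DEF, DEM, EFJ, ELM, GJM, GLM

Hence C_0 ≅ Z^9, C_1 ≅ Z^27, C_2 ≅ Z^18.

∂_1: C_1 → C_0 sends each edge [p,q] (with p < q) to q − p.
The 9×27 boundary matrix has rank 8 and Smith normal form diag(1,1,1,1,1,1,1,1).

Boundary ∂_2: C_2 → C_1 maps a triangle to the signed sum of its edges. For instance
  ∂BFL = FL − BL + BF,
  ∂BDG = DG − BG + BD.
As a 27×18 matrix over Z this has rank 18, with invariant factors (1,1,1,1,1,1,1,1,1,1,1,1,1,1,1,1,1,2).

Computing H_k = (kernel of ∂_k) / (image of ∂_{k+1}):

  H_0: rank C_0 − rank ∂_1 = 9 − 8 = 1, and the invariant factors of ∂_1 are all 1, so H_0 = Z.
  H_1: rank ker ∂_1 − rank ∂_2 = (27 − 8) − 18 = 1, and ∂_2 has invariant factor 2 > 1, so H_1 = Z ⊕ Z/2Z.
  H_2: rank ker ∂_2 − rank ∂_3 = (18 − 18) − 0 = 0, and there is no ∂_3, so H_2 = 0.

As a check, the Euler characteristic is 9 − 27 + 18 = 0, which agrees with 1 − 1 + 0 = 0.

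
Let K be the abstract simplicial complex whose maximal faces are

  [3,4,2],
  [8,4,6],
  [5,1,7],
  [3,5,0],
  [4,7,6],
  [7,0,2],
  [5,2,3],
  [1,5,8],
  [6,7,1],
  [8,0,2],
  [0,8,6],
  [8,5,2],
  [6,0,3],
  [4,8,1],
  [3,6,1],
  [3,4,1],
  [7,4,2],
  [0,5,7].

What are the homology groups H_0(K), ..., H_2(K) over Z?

Order the vertices as 0 < 1 < 2 < 3 < 4 < 5 < 6 < 7 < 8. Listing each simplex with vertices in this order, K has dimension 2 with simplices:

  0-simplices (9): [0], [1], [2], [3], [4], [5], [6], [7], [8]
  1-simplices (27): (27 of them)
  2-simplices (18): [0,2,7], [0,2,8], [0,3,5], [0,3,6], [0,5,7], [0,6,8], [1,3,4], [1,3,6], [1,4,8], [1,5,7], [1,5,8], [1,6,7], [2,3,4], [2,3,5], [2,4,7], [2,5,8], [4,6,7], [4,6,8]

so the chain groups are C_0 ≅ Z^9, C_1 ≅ Z^27, C_2 ≅ Z^18.

∂_1: C_1 → C_0 sends each edge [p,q] (with p < q) to q − p. For instance
  ∂[1,8] = [8] − [1].
The resulting 9×27 matrix has rank 8, and its Smith normal form has invariant factors (1,1,1,1,1,1,1,1).

Boundary ∂_2: C_2 → C_1 maps a triangle to the signed sum of its edges. For instance
  ∂[1,4,8] = [4,8] − [1,8] + [1,4],
  ∂[4,6,7] = [6,7] − [4,7] + [4,6].
As a 27×18 matrix over Z this has rank 18, with invariant factors (1,1,1,1,1,1,1,1,1,1,1,1,1,1,1,1,1,2).

Computing H_k = (kernel of ∂_k) / (image of ∂_{k+1}):

  H_0: rank C_0 − rank ∂_1 = 9 − 8 = 1, and the invariant factors of ∂_1 are all 1, so H_0 ≅ Z.
  H_1: rank ker ∂_1 − rank ∂_2 = (27 − 8) − 18 = 1, and ∂_2 has invariant factor 2 > 1, so H_1 ≅ Z ⊕ Z_2.
  H_2: rank ker ∂_2 − rank ∂_3 = (18 − 18) − 0 = 0, and there is no ∂_3, so H_2 ≅ 0.

As a check, the Euler characteristic is 9 − 27 + 18 = 0, which agrees with 1 − 1 + 0 = 0.
(K is a triangulation of the Klein bottle.)

H_0 ≅ Z,  H_1 ≅ Z ⊕ Z_2,  H_2 = 0.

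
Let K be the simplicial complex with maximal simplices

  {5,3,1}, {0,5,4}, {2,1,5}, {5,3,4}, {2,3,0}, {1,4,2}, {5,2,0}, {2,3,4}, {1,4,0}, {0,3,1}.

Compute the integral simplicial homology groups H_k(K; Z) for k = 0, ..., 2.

We work with the vertex ordering 0 < 1 < 2 < 3 < 4 < 5. The simplices of K, each written with vertices in increasing order, are:

  0-simplices (6): [0], [1], [2], [3], [4], [5]
  1-simplices (15): [0,1], [0,2], [0,3], [0,4], [0,5], [1,2], [1,3], [1,4], [1,5], [2,3], [2,4], [2,5], [3,4], [3,5], [4,5]
  2-simplices (10): [0,1,3], [0,1,4], [0,2,3], [0,2,5], [0,4,5], [1,2,4], [1,2,5], [1,3,5], [2,3,4], [3,4,5]

so the chain groups are C_0 ≅ Z^6, C_1 ≅ Z^15, C_2 ≅ Z^10.

Boundary ∂_1: C_1 → C_0 is given by ∂[p,q] = [q] − [p]. For instance
  ∂[0,2] = [2] − [0].
This gives a 6×15 integer matrix of rank 5; reducing to Smith normal form yields diagonal entries (1,1,1,1,1).

∂_2: C_2 → C_1 sends each 2-simplex [p,q,r] to [q,r] − [p,r] + [p,q]. For instance
  ∂[0,4,5] = [4,5] − [0,5] + [0,4],
  ∂[2,3,4] = [3,4] − [2,4] + [2,3].
The resulting 15×10 matrix has rank 10, and its Smith normal form has invariant factors (1,1,1,1,1,1,1,1,1,2).

Computing H_k = (kernel of ∂_k) / (image of ∂_{k+1}):

  H_0: rank C_0 − rank ∂_1 = 6 − 5 = 1, and the invariant factors of ∂_1 are all 1, so H_0 = Z.
  H_1: rank ker ∂_1 − rank ∂_2 = (15 − 5) − 10 = 0, and ∂_2 has invariant factor 2 > 1, so H_1 = Z/2Z.
  H_2: rank ker ∂_2 − rank ∂_3 = (10 − 10) − 0 = 0, and there is no ∂_3, so H_2 = 0.

H_0 = Z,  H_1 = Z/2Z,  H_2 = 0.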